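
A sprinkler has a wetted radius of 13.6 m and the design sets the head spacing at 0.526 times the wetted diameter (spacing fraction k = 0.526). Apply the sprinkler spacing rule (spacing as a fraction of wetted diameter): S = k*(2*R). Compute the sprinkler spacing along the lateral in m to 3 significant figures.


S = 0.526 * (2 * 13.6) = 14.3 m
Therefore the sprinkler spacing along the lateral = 14.3 m.


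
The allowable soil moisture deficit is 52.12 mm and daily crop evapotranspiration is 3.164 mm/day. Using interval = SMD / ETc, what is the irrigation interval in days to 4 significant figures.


interval = 52.12 / 3.164 = 16.47 days
Therefore the irrigation interval = 16.47 days.


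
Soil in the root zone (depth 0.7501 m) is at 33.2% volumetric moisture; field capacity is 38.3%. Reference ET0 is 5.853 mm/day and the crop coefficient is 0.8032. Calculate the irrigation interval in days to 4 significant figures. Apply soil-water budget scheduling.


Approach: apply soil-water budget scheduling, SMD = (FC-theta)/100*depth*1000; ETc = ET0*Kc; interval = SMD/ETc.
Step 1 — soil moisture deficit:
  SMD = (38.3 - 33.2)/100 * 0.7501 * 1000 = 38.2551 mm
Step 2 — daily crop ET (ETc = ET0*Kc):
  ETc = 5.853 * 0.8032 = 4.70113 mm/day
Step 3 — irrigation interval (SMD/ETc):
  interval = 38.2551 / 4.70113 = 8.137 days
Therefore the irrigation interval = 8.137 days.


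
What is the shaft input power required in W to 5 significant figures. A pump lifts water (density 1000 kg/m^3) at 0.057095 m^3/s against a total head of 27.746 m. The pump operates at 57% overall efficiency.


Approach: apply hydraulic power then efficiency conversion, P = rho*g*Q*H; P_in = P/eta.
Step 1 — hydraulic power (P = rho*g*Q*H):
  P = 1000 * 9.81 * 0.057095 * 27.746 = 15540.59 W
Step 2 — input power: P_in = P/eta = 15540.59 / 0.57 = 27264 W
Therefore the shaft input power required = 27264 W.


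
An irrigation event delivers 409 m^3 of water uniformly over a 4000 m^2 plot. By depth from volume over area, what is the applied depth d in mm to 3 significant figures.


Approach: apply depth from volume over area, d = (V/A)*1000.
d = (409 / 4000) * 1000 = 102 mm
Therefore the applied depth d = 102 mm.


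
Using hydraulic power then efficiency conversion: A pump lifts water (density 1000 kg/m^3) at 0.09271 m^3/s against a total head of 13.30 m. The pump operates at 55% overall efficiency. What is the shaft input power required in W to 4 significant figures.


Approach: apply hydraulic power then efficiency conversion, P = rho*g*Q*H; P_in = P/eta.
Step 1 — hydraulic power (P = rho*g*Q*H):
  P = 1000 * 9.81 * 0.09271 * 13.30 = 12096.2 W
Step 2 — input power: P_in = P/eta = 12096.2 / 0.55 = 21990 W
Therefore the shaft input power required = 21990 W.


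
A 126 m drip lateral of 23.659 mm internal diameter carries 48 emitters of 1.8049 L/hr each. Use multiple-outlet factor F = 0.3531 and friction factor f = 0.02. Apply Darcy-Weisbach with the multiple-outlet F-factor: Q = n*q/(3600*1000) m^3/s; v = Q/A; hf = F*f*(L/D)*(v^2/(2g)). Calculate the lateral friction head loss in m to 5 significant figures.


Q = 48*1.8049/(3600*1000) = 2.406533e-05 m^3/s
A = pi*(23.659e-3/2)^2 = 4.396253e-04 m^2, so v = Q/A = 0.05474056 m/s
hf = 0.3531*0.02*(126/0.023659)*(0.05474056^2/(2*9.81)) = 0.0057441 m
Therefore the lateral friction head loss = 0.0057441 m.


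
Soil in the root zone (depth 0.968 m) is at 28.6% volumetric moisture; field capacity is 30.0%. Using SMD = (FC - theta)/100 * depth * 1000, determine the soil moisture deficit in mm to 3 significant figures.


SMD = (30.0 - 28.6)/100 * 0.968 * 1000 = 13.6 mm
Therefore the soil moisture deficit = 13.6 mm.


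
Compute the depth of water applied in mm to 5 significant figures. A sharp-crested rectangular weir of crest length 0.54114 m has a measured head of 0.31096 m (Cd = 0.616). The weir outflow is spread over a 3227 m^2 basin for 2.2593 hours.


Approach: apply the rectangular weir equation with a volume-to-depth conversion, Q = (2/3)*Cd*L*sqrt(2g)*H^1.5; d = Q*t/A * 1000.
Step 1 — weir discharge:
  Q = (2/3)*0.616*0.54114*sqrt(2*9.81)*0.31096^1.5 = 0.1706889 m^3/s
Step 2 — volume: V = 0.1706889 * 2.2593*3600 = 1388.295 m^3
Step 3 — depth: d = V/A * 1000 = 1388.295/3227 * 1000 = 430.21 mm
Therefore the depth of water applied = 430.21 mm.


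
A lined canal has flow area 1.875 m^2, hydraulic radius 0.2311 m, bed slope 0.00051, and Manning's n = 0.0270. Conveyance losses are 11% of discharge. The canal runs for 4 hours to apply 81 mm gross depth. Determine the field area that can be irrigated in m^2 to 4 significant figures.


Approach: apply Manning's equation with a conveyance and depth budget, Q = (1/n)*A*R^(2/3)*S^(1/2); Q_field = Q*(1-loss); Area = Q_field*t/(d/1000).
Step 1 — canal discharge (Manning's equation):
  Q = (1/0.0270) * 1.875 * 0.2311^(2/3) * 0.00051^(1/2) = 0.590594 m^3/s
Step 2 — delivered flow: Q_field = 0.590594*(1 - 11/100) = 0.525629 m^3/s
Step 3 — volume delivered: V = 0.525629 * 4*3600 = 7569.06 m^3
Step 4 — area served: A = V / (depth/1000) = 7569.06 / 0.081 = 93450 m^2
Therefore the field area that can be irrigated = 93450 m^2.


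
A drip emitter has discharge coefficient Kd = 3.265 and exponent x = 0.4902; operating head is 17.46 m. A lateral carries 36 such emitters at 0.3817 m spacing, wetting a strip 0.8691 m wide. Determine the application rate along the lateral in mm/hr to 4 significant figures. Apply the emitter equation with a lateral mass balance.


Approach: apply the emitter equation with a lateral mass balance, q = Kd*h^x; Q = n*q; rate = Q/(n*spacing*width).
Step 1 — single emitter flow (q = Kd*h^x):
  q = 3.265 * 17.46^0.4902 = 13.2658 L/hr
Step 2 — total lateral flow: Q = 36 * 13.2658 = 477.569 L/hr
Step 3 — wetted area: A = 36 * 0.3817 * 0.8691 = 11.9425 m^2
Step 4 — application rate: Q/A = 477.569/11.9425 = 39.99 mm/hr
Therefore the application rate along the lateral = 39.99 mm/hr.


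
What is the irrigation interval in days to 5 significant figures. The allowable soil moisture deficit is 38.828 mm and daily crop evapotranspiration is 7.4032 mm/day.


Approach: apply the irrigation interval relation, interval = SMD / ETc.
interval = 38.828 / 7.4032 = 5.2448 days
Therefore the irrigation interval = 5.2448 days.


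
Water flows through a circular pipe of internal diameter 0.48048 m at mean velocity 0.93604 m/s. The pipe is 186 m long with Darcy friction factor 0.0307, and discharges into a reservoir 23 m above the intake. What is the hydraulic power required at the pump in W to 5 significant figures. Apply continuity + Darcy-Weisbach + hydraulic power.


Approach: apply continuity + Darcy-Weisbach + hydraulic power, Q = A*v; hf = f*(L/D)*(v^2/(2g)); H = static + hf; P = rho*g*Q*H.
Step 1 — flow rate (continuity, Q = A*v):
  A = pi*(0.48048/2)^2 = 0.1813178 m^2
  Q = 0.1813178 * 0.93604 = 0.1697207 m^3/s
Step 2 — friction head loss (Darcy-Weisbach):
  hf = 0.0307 * (186/0.48048) * (0.93604^2 / (2*9.81))
  hf = 0.5307204 m
Step 3 — total head: H = 23 + 0.5307204 = 23.53072 m
Step 4 — hydraulic power (P = rho*g*Q*H):
  P = 1000 * 9.81 * 0.1697207 * 23.53072 = 39178 W
Therefore the hydraulic power required at the pump = 39178 W.


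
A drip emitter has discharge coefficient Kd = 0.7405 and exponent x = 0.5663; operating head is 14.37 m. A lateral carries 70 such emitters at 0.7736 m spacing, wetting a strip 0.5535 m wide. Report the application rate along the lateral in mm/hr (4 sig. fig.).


Approach: apply the emitter equation with a lateral mass balance, q = Kd*h^x; Q = n*q; rate = Q/(n*spacing*width).
Step 1 — single emitter flow (q = Kd*h^x):
  q = 0.7405 * 14.37^0.5663 = 3.34960 L/hr
Step 2 — total lateral flow: Q = 70 * 3.34960 = 234.472 L/hr
Step 3 — wetted area: A = 70 * 0.7736 * 0.5535 = 29.9731 m^2
Step 4 — application rate: Q/A = 234.472/29.9731 = 7.823 mm/hr
Therefore the application rate along the lateral = 7.823 mm/hr.


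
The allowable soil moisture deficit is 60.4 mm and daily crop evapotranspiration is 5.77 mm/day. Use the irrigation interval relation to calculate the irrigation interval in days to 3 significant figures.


Approach: apply the irrigation interval relation, interval = SMD / ETc.
interval = 60.4 / 5.77 = 10.5 days
Therefore the irrigation interval = 10.5 days.


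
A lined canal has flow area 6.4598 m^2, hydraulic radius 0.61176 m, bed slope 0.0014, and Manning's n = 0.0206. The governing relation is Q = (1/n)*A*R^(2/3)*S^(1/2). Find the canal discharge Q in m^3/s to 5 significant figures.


Q = (1/0.0206) * 6.4598 * 0.61176^(2/3) * 0.0014^(1/2) = 8.4554 m^3/s
Therefore the canal discharge Q = 8.4554 m^3/s.


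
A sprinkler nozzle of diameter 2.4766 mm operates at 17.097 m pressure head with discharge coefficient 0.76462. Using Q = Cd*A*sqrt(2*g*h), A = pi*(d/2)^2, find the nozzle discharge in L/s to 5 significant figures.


A = pi*(2.4766e-3/2)^2 = 4.817277e-06 m^2
Q = 0.76462 * 4.817277e-06 * sqrt(2*9.81*17.097) * 1000 = 0.067462 L/s
Therefore the nozzle discharge = 0.067462 L/s.


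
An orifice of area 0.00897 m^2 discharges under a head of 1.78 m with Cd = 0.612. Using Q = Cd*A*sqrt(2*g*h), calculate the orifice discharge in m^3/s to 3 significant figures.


Q = 0.612 * 0.00897 * sqrt(2*9.81*1.78) = 0.0324 m^3/s
Therefore the orifice discharge = 0.0324 m^3/s.


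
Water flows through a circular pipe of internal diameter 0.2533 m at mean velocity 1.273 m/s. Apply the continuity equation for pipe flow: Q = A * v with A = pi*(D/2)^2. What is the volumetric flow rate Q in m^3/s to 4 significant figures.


A = pi*(0.2533/2)^2 = 0.0503918 m^2
Q = 0.0503918 * 1.273 = 0.06415 m^3/s
Therefore the volumetric flow rate Q = 0.06415 m^3/s.


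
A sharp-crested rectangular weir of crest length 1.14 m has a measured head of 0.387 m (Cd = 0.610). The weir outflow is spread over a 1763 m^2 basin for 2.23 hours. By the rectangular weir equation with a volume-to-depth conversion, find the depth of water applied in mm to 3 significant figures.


Approach: apply the rectangular weir equation with a volume-to-depth conversion, Q = (2/3)*Cd*L*sqrt(2g)*H^1.5; d = Q*t/A * 1000.
Step 1 — weir discharge:
  Q = (2/3)*0.610*1.14*sqrt(2*9.81)*0.387^1.5 = 0.49438 m^3/s
Step 2 — volume: V = 0.49438 * 2.23*3600 = 3968.9 m^3
Step 3 — depth: d = V/A * 1000 = 3968.9/1763 * 1000 = 2250 mm
Therefore the depth of water applied = 2250 mm.


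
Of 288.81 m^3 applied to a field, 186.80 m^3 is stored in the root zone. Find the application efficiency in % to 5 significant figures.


Approach: apply the application efficiency ratio, Ea = (stored/applied)*100.
Ea = (186.80/288.81)*100 = 64.679 %
Therefore the application efficiency = 64.679 %.


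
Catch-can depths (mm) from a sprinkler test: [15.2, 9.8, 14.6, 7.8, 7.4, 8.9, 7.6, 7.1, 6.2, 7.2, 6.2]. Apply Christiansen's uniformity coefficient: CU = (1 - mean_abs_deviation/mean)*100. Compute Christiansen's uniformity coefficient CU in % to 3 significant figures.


mean = 8.9091 mm
mean |d_i - mean| = 2.3405 mm
CU = (1 - 2.3405/8.9091)*100 = 73.7 %
Therefore Christiansen's uniformity coefficient CU = 73.7 %.


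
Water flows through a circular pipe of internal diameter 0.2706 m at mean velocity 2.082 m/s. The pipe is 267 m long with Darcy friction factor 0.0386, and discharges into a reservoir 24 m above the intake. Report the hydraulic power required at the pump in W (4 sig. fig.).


Approach: apply continuity + Darcy-Weisbach + hydraulic power, Q = A*v; hf = f*(L/D)*(v^2/(2g)); H = static + hf; P = rho*g*Q*H.
Step 1 — flow rate (continuity, Q = A*v):
  A = pi*(0.2706/2)^2 = 0.0575103 m^2
  Q = 0.0575103 * 2.082 = 0.119736 m^3/s
Step 2 — friction head loss (Darcy-Weisbach):
  hf = 0.0386 * (267/0.2706) * (2.082^2 / (2*9.81))
  hf = 8.41460 m
Step 3 — total head: H = 24 + 8.41460 = 32.4146 m
Step 4 — hydraulic power (P = rho*g*Q*H):
  P = 1000 * 9.81 * 0.119736 * 32.4146 = 38070 W
Therefore the hydraulic power required at the pump = 38070 W.


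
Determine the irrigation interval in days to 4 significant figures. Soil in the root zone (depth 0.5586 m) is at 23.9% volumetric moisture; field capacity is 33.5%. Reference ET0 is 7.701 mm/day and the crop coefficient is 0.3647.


Approach: apply soil-water budget scheduling, SMD = (FC-theta)/100*depth*1000; ETc = ET0*Kc; interval = SMD/ETc.
Step 1 — soil moisture deficit:
  SMD = (33.5 - 23.9)/100 * 0.5586 * 1000 = 53.6256 mm
Step 2 — daily crop ET (ETc = ET0*Kc):
  ETc = 7.701 * 0.3647 = 2.80855 mm/day
Step 3 — irrigation interval (SMD/ETc):
  interval = 53.6256 / 2.80855 = 19.09 days
Therefore the irrigation interval = 19.09 days.


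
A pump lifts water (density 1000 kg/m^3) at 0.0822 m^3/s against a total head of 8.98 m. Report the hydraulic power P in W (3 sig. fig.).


Approach: apply the hydraulic power relation, P = rho*g*Q*H.
P = 1000 * 9.81 * 0.0822 * 8.98 = 7240 W
Therefore the hydraulic power P = 7240 W.


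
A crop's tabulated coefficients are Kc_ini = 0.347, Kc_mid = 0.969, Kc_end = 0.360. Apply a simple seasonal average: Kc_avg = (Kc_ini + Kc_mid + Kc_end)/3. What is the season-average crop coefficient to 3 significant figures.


Kc_avg = (0.347 + 0.969 + 0.360)/3 = 0.559
Therefore the season-average crop coefficient = 0.559.


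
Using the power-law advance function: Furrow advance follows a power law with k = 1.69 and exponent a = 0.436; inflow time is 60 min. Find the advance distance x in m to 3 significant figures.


Approach: apply the power-law advance function, x = k*t^a.
x = 1.69 * 60^0.436 = 10.1 m
Therefore the advance distance x = 10.1 m.


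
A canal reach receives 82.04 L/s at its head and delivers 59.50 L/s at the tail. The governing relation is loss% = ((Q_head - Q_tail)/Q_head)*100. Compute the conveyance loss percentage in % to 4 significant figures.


loss = ((82.04 - 59.50)/82.04)*100 = 27.47 %
Therefore the conveyance loss percentage = 27.47 %.


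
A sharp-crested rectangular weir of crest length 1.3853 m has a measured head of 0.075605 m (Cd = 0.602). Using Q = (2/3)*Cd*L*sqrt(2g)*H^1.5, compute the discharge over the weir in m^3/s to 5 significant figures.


Q = (2/3)*0.602*1.3853*sqrt(2*9.81)*0.075605^1.5 = 0.051195 m^3/s
Therefore the discharge over the weir = 0.051195 m^3/s.


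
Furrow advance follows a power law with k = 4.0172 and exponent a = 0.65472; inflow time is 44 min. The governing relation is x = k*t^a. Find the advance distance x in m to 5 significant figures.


x = 4.0172 * 44^0.65472 = 47.855 m
Therefore the advance distance x = 47.855 m.


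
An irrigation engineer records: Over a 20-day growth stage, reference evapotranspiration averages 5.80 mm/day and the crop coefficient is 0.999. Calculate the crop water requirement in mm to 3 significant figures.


Approach: apply the crop water requirement relation, CWR = ET0 * Kc * days.
CWR = 5.80 * 0.999 * 20 = 116 mm
Therefore the crop water requirement = 116 mm.


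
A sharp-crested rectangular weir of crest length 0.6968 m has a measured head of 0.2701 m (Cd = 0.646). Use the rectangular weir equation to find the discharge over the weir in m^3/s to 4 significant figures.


Approach: apply the rectangular weir equation, Q = (2/3)*Cd*L*sqrt(2g)*H^1.5.
Q = (2/3)*0.646*0.6968*sqrt(2*9.81)*0.2701^1.5 = 0.1866 m^3/s
Therefore the discharge over the weir = 0.1866 m^3/s.


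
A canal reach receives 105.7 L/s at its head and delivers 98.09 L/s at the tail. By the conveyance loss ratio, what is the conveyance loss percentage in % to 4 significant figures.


Approach: apply the conveyance loss ratio, loss% = ((Q_head - Q_tail)/Q_head)*100.
loss = ((105.7 - 98.09)/105.7)*100 = 7.200 %
Therefore the conveyance loss percentage = 7.200 %.


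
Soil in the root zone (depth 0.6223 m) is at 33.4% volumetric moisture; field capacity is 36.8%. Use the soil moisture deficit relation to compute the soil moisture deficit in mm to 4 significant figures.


Approach: apply the soil moisture deficit relation, SMD = (FC - theta)/100 * depth * 1000.
SMD = (36.8 - 33.4)/100 * 0.6223 * 1000 = 21.16 mm
Therefore the soil moisture deficit = 21.16 mm.


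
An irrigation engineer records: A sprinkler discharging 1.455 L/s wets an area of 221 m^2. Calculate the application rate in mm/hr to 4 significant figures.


Approach: apply the application rate relation, rate = (Q/A)*3600.
rate = (1.455 / 221) * 3600 = 23.70 mm/hr
Therefore the application rate = 23.70 mm/hr.


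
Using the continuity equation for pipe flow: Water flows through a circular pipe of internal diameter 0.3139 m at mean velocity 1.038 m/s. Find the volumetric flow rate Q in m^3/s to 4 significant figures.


Approach: apply the continuity equation for pipe flow, Q = A * v with A = pi*(D/2)^2.
A = pi*(0.3139/2)^2 = 0.0773878 m^2
Q = 0.0773878 * 1.038 = 0.08033 m^3/s
Therefore the volumetric flow rate Q = 0.08033 m^3/s.


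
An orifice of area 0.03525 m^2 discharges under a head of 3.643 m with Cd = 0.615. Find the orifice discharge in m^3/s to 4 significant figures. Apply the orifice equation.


Approach: apply the orifice equation, Q = Cd*A*sqrt(2*g*h).
Q = 0.615 * 0.03525 * sqrt(2*9.81*3.643) = 0.1833 m^3/s
Therefore the orifice discharge = 0.1833 m^3/s.


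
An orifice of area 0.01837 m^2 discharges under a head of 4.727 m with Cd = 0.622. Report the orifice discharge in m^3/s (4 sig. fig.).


Approach: apply the orifice equation, Q = Cd*A*sqrt(2*g*h).
Q = 0.622 * 0.01837 * sqrt(2*9.81*4.727) = 0.1100 m^3/s
Therefore the orifice discharge = 0.1100 m^3/s.


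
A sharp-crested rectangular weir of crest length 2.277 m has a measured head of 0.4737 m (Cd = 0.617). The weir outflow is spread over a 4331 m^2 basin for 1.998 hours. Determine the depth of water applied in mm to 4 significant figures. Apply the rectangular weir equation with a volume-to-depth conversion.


Approach: apply the rectangular weir equation with a volume-to-depth conversion, Q = (2/3)*Cd*L*sqrt(2g)*H^1.5; d = Q*t/A * 1000.
Step 1 — weir discharge:
  Q = (2/3)*0.617*2.277*sqrt(2*9.81)*0.4737^1.5 = 1.35258 m^3/s
Step 2 — volume: V = 1.35258 * 1.998*3600 = 9728.81 m^3
Step 3 — depth: d = V/A * 1000 = 9728.81/4331 * 1000 = 2246 mm
Therefore the depth of water applied = 2246 mm.


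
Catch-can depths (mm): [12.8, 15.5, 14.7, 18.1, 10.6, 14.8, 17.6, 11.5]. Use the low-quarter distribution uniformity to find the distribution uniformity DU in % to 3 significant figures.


Approach: apply the low-quarter distribution uniformity, DU = (mean of lowest quarter of readings / overall mean)*100.
sorted lowest 2 of 8: [10.6, 11.5] -> mean = 11.050 mm
overall mean = 14.450 mm
DU = (11.050/14.450)*100 = 76.5 %
Therefore the distribution uniformity DU = 76.5 %.


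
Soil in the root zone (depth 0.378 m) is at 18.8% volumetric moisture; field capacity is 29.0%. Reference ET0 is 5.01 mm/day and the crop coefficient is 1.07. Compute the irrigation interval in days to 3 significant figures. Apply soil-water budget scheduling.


Approach: apply soil-water budget scheduling, SMD = (FC-theta)/100*depth*1000; ETc = ET0*Kc; interval = SMD/ETc.
Step 1 — soil moisture deficit:
  SMD = (29.0 - 18.8)/100 * 0.378 * 1000 = 38.556 mm
Step 2 — daily crop ET (ETc = ET0*Kc):
  ETc = 5.01 * 1.07 = 5.3607 mm/day
Step 3 — irrigation interval (SMD/ETc):
  interval = 38.556 / 5.3607 = 7.19 days
Therefore the irrigation interval = 7.19 days.


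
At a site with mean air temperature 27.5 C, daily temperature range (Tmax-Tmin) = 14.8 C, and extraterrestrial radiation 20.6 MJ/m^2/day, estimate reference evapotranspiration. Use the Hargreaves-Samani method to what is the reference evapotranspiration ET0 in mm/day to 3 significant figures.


Approach: apply the Hargreaves-Samani method, ET0 = 0.0023*(Tmean+17.8)*sqrt(Tmax-Tmin)*0.408*Ra.
ET0 = 0.0023*(27.5+17.8)*sqrt(14.8)*0.408*20.6 = 3.37 mm/day
Therefore the reference evapotranspiration ET0 = 3.37 mm/day.


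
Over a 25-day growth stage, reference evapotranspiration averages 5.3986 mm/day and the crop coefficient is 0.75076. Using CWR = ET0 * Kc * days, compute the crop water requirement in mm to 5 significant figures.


CWR = 5.3986 * 0.75076 * 25 = 101.33 mm
Therefore the crop water requirement = 101.33 mm.


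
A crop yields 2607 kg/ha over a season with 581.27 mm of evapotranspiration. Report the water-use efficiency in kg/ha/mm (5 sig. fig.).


Approach: apply the water-use efficiency ratio, WUE = yield/ET.
WUE = 2607 / 581.27 = 4.4850 kg/ha/mm
Therefore the water-use efficiency = 4.4850 kg/ha/mm.


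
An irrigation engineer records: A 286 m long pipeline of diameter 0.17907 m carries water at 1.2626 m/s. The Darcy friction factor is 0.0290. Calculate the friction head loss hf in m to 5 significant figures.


Approach: apply the Darcy-Weisbach equation, hf = f*(L/D)*(v^2/(2g)).
hf = 0.0290 * (286/0.17907) * (1.2626^2 / (2*9.81))
hf = 3.7633 m
Therefore the friction head loss hf = 3.7633 m.


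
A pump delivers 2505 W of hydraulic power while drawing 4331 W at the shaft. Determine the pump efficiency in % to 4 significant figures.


Approach: apply the efficiency ratio, eta = (P_out/P_in)*100.
eta = (2505 / 4331) * 100 = 57.84 %
Therefore the pump efficiency = 57.84 %.


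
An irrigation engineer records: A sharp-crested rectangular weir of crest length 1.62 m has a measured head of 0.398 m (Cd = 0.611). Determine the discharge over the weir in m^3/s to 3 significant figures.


Approach: apply the rectangular weir equation, Q = (2/3)*Cd*L*sqrt(2g)*H^1.5.
Q = (2/3)*0.611*1.62*sqrt(2*9.81)*0.398^1.5 = 0.734 m^3/s
Therefore the discharge over the weir = 0.734 m^3/s.


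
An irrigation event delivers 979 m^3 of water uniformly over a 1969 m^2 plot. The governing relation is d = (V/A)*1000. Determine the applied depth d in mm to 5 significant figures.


d = (979 / 1969) * 1000 = 497.21 mm
Therefore the applied depth d = 497.21 mm.


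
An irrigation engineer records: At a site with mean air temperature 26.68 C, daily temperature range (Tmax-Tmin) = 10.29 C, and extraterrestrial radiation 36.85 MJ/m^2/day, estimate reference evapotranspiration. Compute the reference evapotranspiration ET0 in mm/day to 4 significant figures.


Approach: apply the Hargreaves-Samani method, ET0 = 0.0023*(Tmean+17.8)*sqrt(Tmax-Tmin)*0.408*Ra.
ET0 = 0.0023*(26.68+17.8)*sqrt(10.29)*0.408*36.85 = 4.934 mm/day
Therefore the reference evapotranspiration ET0 = 4.934 mm/day.


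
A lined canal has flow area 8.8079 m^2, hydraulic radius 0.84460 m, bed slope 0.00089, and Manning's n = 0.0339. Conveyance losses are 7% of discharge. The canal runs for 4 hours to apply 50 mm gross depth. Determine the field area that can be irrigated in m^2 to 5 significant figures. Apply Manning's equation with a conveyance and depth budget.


Approach: apply Manning's equation with a conveyance and depth budget, Q = (1/n)*A*R^(2/3)*S^(1/2); Q_field = Q*(1-loss); Area = Q_field*t/(d/1000).
Step 1 — canal discharge (Manning's equation):
  Q = (1/0.0339) * 8.8079 * 0.84460^(2/3) * 0.00089^(1/2) = 6.925775 m^3/s
Step 2 — delivered flow: Q_field = 6.925775*(1 - 7/100) = 6.440971 m^3/s
Step 3 — volume delivered: V = 6.440971 * 4*3600 = 92749.98 m^3
Step 4 — area served: A = V / (depth/1000) = 92749.98 / 0.05 = 1855000 m^2
Therefore the field area that can be irrigated = 1855000 m^2.


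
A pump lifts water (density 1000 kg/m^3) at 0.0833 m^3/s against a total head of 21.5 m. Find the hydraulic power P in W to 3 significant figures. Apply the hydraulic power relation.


Approach: apply the hydraulic power relation, P = rho*g*Q*H.
P = 1000 * 9.81 * 0.0833 * 21.5 = 17600 W
Therefore the hydraulic power P = 17600 W.


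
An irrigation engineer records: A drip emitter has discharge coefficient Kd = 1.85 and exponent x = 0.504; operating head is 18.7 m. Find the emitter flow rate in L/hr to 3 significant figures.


Approach: apply the emitter characteristic equation, q = Kd * h^x.
q = 1.85 * 18.7^0.504 = 8.09 L/hr
Therefore the emitter flow rate = 8.09 L/hr.


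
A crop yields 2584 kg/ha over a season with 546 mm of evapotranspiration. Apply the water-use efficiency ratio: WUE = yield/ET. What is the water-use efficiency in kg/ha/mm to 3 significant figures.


WUE = 2584 / 546 = 4.73 kg/ha/mm
Therefore the water-use efficiency = 4.73 kg/ha/mm.


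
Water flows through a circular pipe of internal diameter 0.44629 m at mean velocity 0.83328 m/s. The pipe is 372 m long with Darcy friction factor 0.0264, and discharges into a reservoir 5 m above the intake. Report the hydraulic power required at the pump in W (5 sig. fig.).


Approach: apply continuity + Darcy-Weisbach + hydraulic power, Q = A*v; hf = f*(L/D)*(v^2/(2g)); H = static + hf; P = rho*g*Q*H.
Step 1 — flow rate (continuity, Q = A*v):
  A = pi*(0.44629/2)^2 = 0.1564315 m^2
  Q = 0.1564315 * 0.83328 = 0.1303512 m^3/s
Step 2 — friction head loss (Darcy-Weisbach):
  hf = 0.0264 * (372/0.44629) * (0.83328^2 / (2*9.81))
  hf = 0.7787761 m
Step 3 — total head: H = 5 + 0.7787761 = 5.778776 m
Step 4 — hydraulic power (P = rho*g*Q*H):
  P = 1000 * 9.81 * 0.1303512 * 5.778776 = 7389.6 W
Therefore the hydraulic power required at the pump = 7389.6 W.


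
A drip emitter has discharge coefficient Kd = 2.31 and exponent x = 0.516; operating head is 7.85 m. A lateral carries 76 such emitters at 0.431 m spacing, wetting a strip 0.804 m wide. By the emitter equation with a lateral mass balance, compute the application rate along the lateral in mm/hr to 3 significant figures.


Approach: apply the emitter equation with a lateral mass balance, q = Kd*h^x; Q = n*q; rate = Q/(n*spacing*width).
Step 1 — single emitter flow (q = Kd*h^x):
  q = 2.31 * 7.85^0.516 = 6.6891 L/hr
Step 2 — total lateral flow: Q = 76 * 6.6891 = 508.37 L/hr
Step 3 — wetted area: A = 76 * 0.431 * 0.804 = 26.336 m^2
Step 4 — application rate: Q/A = 508.37/26.336 = 19.3 mm/hr
Therefore the application rate along the lateral = 19.3 mm/hr.


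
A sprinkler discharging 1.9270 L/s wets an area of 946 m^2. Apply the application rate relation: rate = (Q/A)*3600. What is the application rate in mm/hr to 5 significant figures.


rate = (1.9270 / 946) * 3600 = 7.3332 mm/hr
Therefore the application rate = 7.3332 mm/hr.


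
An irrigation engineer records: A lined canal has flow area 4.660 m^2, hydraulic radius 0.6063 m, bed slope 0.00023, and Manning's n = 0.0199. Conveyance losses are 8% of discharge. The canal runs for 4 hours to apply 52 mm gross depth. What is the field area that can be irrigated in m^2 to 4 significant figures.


Approach: apply Manning's equation with a conveyance and depth budget, Q = (1/n)*A*R^(2/3)*S^(1/2); Q_field = Q*(1-loss); Area = Q_field*t/(d/1000).
Step 1 — canal discharge (Manning's equation):
  Q = (1/0.0199) * 4.660 * 0.6063^(2/3) * 0.00023^(1/2) = 2.54403 m^3/s
Step 2 — delivered flow: Q_field = 2.54403*(1 - 8/100) = 2.34051 m^3/s
Step 3 — volume delivered: V = 2.34051 * 4*3600 = 33703.3 m^3
Step 4 — area served: A = V / (depth/1000) = 33703.3 / 0.052 = 648100 m^2
Therefore the field area that can be irrigated = 648100 m^2.


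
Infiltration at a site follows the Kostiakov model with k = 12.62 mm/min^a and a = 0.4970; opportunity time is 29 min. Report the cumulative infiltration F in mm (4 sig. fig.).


Approach: apply the Kostiakov infiltration equation, F = k*t^a.
F = 12.62 * 29^0.4970 = 67.28 mm
Therefore the cumulative infiltration F = 67.28 mm.


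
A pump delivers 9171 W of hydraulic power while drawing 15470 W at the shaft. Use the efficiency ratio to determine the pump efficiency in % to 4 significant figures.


Approach: apply the efficiency ratio, eta = (P_out/P_in)*100.
eta = (9171 / 15470) * 100 = 59.28 %
Therefore the pump efficiency = 59.28 %.


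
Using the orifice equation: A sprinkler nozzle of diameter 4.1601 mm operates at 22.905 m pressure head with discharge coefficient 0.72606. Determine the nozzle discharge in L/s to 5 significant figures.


Approach: apply the orifice equation, Q = Cd*A*sqrt(2*g*h), A = pi*(d/2)^2.
A = pi*(4.1601e-3/2)^2 = 1.359244e-05 m^2
Q = 0.72606 * 1.359244e-05 * sqrt(2*9.81*22.905) * 1000 = 0.20921 L/s
Therefore the nozzle discharge = 0.20921 L/s.


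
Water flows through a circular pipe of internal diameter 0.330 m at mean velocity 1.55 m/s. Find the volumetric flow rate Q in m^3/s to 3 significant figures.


Approach: apply the continuity equation for pipe flow, Q = A * v with A = pi*(D/2)^2.
A = pi*(0.330/2)^2 = 0.085530 m^2
Q = 0.085530 * 1.55 = 0.133 m^3/s
Therefore the volumetric flow rate Q = 0.133 m^3/s.


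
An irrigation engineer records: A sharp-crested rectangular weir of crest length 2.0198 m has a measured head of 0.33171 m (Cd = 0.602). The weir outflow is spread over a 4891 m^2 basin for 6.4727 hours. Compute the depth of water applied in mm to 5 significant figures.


Approach: apply the rectangular weir equation with a volume-to-depth conversion, Q = (2/3)*Cd*L*sqrt(2g)*H^1.5; d = Q*t/A * 1000.
Step 1 — weir discharge:
  Q = (2/3)*0.602*2.0198*sqrt(2*9.81)*0.33171^1.5 = 0.6859634 m^3/s
Step 2 — volume: V = 0.6859634 * 6.4727*3600 = 15984.13 m^3
Step 3 — depth: d = V/A * 1000 = 15984.13/4891 * 1000 = 3268.1 mm
Therefore the depth of water applied = 3268.1 mm.


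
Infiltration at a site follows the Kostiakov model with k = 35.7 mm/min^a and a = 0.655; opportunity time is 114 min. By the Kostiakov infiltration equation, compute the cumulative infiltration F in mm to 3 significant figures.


Approach: apply the Kostiakov infiltration equation, F = k*t^a.
F = 35.7 * 114^0.655 = 794 mm
Therefore the cumulative infiltration F = 794 mm.


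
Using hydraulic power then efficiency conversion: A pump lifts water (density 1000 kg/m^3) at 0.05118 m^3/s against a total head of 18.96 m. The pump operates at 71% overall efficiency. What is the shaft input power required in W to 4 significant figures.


Approach: apply hydraulic power then efficiency conversion, P = rho*g*Q*H; P_in = P/eta.
Step 1 — hydraulic power (P = rho*g*Q*H):
  P = 1000 * 9.81 * 0.05118 * 18.96 = 9519.36 W
Step 2 — input power: P_in = P/eta = 9519.36 / 0.71 = 13410 W
Therefore the shaft input power required = 13410 W.


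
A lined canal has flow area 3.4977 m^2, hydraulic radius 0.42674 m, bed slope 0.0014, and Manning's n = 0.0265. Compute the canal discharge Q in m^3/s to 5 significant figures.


Approach: apply Manning's equation, Q = (1/n)*A*R^(2/3)*S^(1/2).
Q = (1/0.0265) * 3.4977 * 0.42674^(2/3) * 0.0014^(1/2) = 2.7993 m^3/s
Therefore the canal discharge Q = 2.7993 m^3/s.


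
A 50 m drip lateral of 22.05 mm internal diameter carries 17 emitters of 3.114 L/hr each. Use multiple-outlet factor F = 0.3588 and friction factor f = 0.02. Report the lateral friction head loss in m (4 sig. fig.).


Approach: apply Darcy-Weisbach with the multiple-outlet F-factor, Q = n*q/(3600*1000) m^3/s; v = Q/A; hf = F*f*(L/D)*(v^2/(2g)).
Q = 17*3.114/(3600*1000) = 1.47050e-05 m^3/s
A = pi*(22.05e-3/2)^2 = 3.81863e-04 m^2, so v = Q/A = 0.0385086 m/s
hf = 0.3588*0.02*(50/0.02205)*(0.0385086^2/(2*9.81)) = 0.001230 m
Therefore the lateral friction head loss = 0.001230 m.


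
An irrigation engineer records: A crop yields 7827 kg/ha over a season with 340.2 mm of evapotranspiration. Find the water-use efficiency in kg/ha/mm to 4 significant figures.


Approach: apply the water-use efficiency ratio, WUE = yield/ET.
WUE = 7827 / 340.2 = 23.01 kg/ha/mm
Therefore the water-use efficiency = 23.01 kg/ha/mm.


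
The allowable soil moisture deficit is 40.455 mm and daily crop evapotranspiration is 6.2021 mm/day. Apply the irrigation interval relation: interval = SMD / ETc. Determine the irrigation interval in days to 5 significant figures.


interval = 40.455 / 6.2021 = 6.5228 days
Therefore the irrigation interval = 6.5228 days.


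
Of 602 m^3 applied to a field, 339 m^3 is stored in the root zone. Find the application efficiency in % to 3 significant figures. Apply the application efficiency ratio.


Approach: apply the application efficiency ratio, Ea = (stored/applied)*100.
Ea = (339/602)*100 = 56.3 %
Therefore the application efficiency = 56.3 %.


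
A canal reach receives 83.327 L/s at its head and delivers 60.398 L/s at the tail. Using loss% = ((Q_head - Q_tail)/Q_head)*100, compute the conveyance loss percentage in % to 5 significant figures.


loss = ((83.327 - 60.398)/83.327)*100 = 27.517 %
Therefore the conveyance loss percentage = 27.517 %.


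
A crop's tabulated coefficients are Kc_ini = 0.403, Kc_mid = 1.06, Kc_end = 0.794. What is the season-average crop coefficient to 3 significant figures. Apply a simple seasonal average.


Approach: apply a simple seasonal average, Kc_avg = (Kc_ini + Kc_mid + Kc_end)/3.
Kc_avg = (0.403 + 1.06 + 0.794)/3 = 0.752
Therefore the season-average crop coefficient = 0.752.


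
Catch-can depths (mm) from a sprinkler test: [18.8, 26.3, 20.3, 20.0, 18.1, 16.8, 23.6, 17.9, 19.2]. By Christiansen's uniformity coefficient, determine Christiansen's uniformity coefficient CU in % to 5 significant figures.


Approach: apply Christiansen's uniformity coefficient, CU = (1 - mean_abs_deviation/mean)*100.
mean = 20.11111 mm
mean |d_i - mean| = 2.192593 mm
CU = (1 - 2.192593/20.11111)*100 = 89.098 %
Therefore Christiansen's uniformity coefficient CU = 89.098 %.


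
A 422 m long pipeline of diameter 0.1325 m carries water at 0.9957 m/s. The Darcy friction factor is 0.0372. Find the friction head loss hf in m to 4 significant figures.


Approach: apply the Darcy-Weisbach equation, hf = f*(L/D)*(v^2/(2g)).
hf = 0.0372 * (422/0.1325) * (0.9957^2 / (2*9.81))
hf = 5.987 m
Therefore the friction head loss hf = 5.987 m.


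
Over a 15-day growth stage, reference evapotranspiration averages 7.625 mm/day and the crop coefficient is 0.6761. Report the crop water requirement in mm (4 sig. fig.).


Approach: apply the crop water requirement relation, CWR = ET0 * Kc * days.
CWR = 7.625 * 0.6761 * 15 = 77.33 mm
Therefore the crop water requirement = 77.33 mm.


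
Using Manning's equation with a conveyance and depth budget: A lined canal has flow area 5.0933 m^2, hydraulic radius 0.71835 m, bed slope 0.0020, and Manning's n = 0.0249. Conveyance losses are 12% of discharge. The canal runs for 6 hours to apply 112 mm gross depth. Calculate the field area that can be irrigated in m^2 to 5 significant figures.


Approach: apply Manning's equation with a conveyance and depth budget, Q = (1/n)*A*R^(2/3)*S^(1/2); Q_field = Q*(1-loss); Area = Q_field*t/(d/1000).
Step 1 — canal discharge (Manning's equation):
  Q = (1/0.0249) * 5.0933 * 0.71835^(2/3) * 0.0020^(1/2) = 7.337346 m^3/s
Step 2 — delivered flow: Q_field = 7.337346*(1 - 12/100) = 6.456864 m^3/s
Step 3 — volume delivered: V = 6.456864 * 6*3600 = 139468.3 m^3
Step 4 — area served: A = V / (depth/1000) = 139468.3 / 0.112 = 1245300 m^2
Therefore the field area that can be irrigated = 1245300 m^2.


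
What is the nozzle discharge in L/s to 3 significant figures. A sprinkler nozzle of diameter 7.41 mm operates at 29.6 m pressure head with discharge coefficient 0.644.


Approach: apply the orifice equation, Q = Cd*A*sqrt(2*g*h), A = pi*(d/2)^2.
A = pi*(7.41e-3/2)^2 = 4.3125e-05 m^2
Q = 0.644 * 4.3125e-05 * sqrt(2*9.81*29.6) * 1000 = 0.669 L/s
Therefore the nozzle discharge = 0.669 L/s.


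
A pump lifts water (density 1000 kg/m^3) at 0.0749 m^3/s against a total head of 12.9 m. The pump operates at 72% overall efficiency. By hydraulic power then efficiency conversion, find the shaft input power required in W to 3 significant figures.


Approach: apply hydraulic power then efficiency conversion, P = rho*g*Q*H; P_in = P/eta.
Step 1 — hydraulic power (P = rho*g*Q*H):
  P = 1000 * 9.81 * 0.0749 * 12.9 = 9478.5 W
Step 2 — input power: P_in = P/eta = 9478.5 / 0.72 = 13200 W
Therefore the shaft input power required = 13200 W.


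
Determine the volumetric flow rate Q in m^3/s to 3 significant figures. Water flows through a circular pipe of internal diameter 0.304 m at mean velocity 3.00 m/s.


Approach: apply the continuity equation for pipe flow, Q = A * v with A = pi*(D/2)^2.
A = pi*(0.304/2)^2 = 0.072583 m^2
Q = 0.072583 * 3.00 = 0.218 m^3/s
Therefore the volumetric flow rate Q = 0.218 m^3/s.


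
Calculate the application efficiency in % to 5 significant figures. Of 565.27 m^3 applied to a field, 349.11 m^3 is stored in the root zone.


Approach: apply the application efficiency ratio, Ea = (stored/applied)*100.
Ea = (349.11/565.27)*100 = 61.760 %
Therefore the application efficiency = 61.760 %.


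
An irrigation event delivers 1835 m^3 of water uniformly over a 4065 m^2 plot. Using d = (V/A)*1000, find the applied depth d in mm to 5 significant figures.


d = (1835 / 4065) * 1000 = 451.41 mm
Therefore the applied depth d = 451.41 mm.


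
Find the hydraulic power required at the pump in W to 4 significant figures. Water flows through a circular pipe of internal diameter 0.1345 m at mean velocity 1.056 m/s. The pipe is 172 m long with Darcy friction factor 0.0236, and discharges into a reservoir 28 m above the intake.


Approach: apply continuity + Darcy-Weisbach + hydraulic power, Q = A*v; hf = f*(L/D)*(v^2/(2g)); H = static + hf; P = rho*g*Q*H.
Step 1 — flow rate (continuity, Q = A*v):
  A = pi*(0.1345/2)^2 = 0.0142080 m^2
  Q = 0.0142080 * 1.056 = 0.0150037 m^3/s
Step 2 — friction head loss (Darcy-Weisbach):
  hf = 0.0236 * (172/0.1345) * (1.056^2 / (2*9.81))
  hf = 1.71533 m
Step 3 — total head: H = 28 + 1.71533 = 29.7153 m
Step 4 — hydraulic power (P = rho*g*Q*H):
  P = 1000 * 9.81 * 0.0150037 * 29.7153 = 4374 W
Therefore the hydraulic power required at the pump = 4374 W.


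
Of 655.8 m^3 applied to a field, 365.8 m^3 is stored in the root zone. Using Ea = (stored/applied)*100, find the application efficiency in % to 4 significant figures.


Ea = (365.8/655.8)*100 = 55.78 %
Therefore the application efficiency = 55.78 %.


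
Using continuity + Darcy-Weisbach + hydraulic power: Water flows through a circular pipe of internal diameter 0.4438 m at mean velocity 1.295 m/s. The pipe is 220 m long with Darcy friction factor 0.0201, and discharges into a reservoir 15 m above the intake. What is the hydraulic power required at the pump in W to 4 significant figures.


Approach: apply continuity + Darcy-Weisbach + hydraulic power, Q = A*v; hf = f*(L/D)*(v^2/(2g)); H = static + hf; P = rho*g*Q*H.
Step 1 — flow rate (continuity, Q = A*v):
  A = pi*(0.4438/2)^2 = 0.154691 m^2
  Q = 0.154691 * 1.295 = 0.200325 m^3/s
Step 2 — friction head loss (Darcy-Weisbach):
  hf = 0.0201 * (220/0.4438) * (1.295^2 / (2*9.81))
  hf = 0.851671 m
Step 3 — total head: H = 15 + 0.851671 = 15.8517 m
Step 4 — hydraulic power (P = rho*g*Q*H):
  P = 1000 * 9.81 * 0.200325 * 15.8517 = 31150 W
Therefore the hydraulic power required at the pump = 31150 W.


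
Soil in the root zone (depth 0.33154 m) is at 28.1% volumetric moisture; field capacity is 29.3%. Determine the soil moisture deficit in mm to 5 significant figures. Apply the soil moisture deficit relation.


Approach: apply the soil moisture deficit relation, SMD = (FC - theta)/100 * depth * 1000.
SMD = (29.3 - 28.1)/100 * 0.33154 * 1000 = 3.9785 mm
Therefore the soil moisture deficit = 3.9785 mm.


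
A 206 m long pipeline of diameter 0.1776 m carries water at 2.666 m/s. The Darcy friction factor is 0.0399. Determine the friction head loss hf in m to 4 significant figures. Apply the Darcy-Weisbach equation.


Approach: apply the Darcy-Weisbach equation, hf = f*(L/D)*(v^2/(2g)).
hf = 0.0399 * (206/0.1776) * (2.666^2 / (2*9.81))
hf = 16.77 m
Therefore the friction head loss hf = 16.77 m.


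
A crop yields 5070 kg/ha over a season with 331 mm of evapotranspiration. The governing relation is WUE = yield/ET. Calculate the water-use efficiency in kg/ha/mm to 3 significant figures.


WUE = 5070 / 331 = 15.3 kg/ha/mm
Therefore the water-use efficiency = 15.3 kg/ha/mm.
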